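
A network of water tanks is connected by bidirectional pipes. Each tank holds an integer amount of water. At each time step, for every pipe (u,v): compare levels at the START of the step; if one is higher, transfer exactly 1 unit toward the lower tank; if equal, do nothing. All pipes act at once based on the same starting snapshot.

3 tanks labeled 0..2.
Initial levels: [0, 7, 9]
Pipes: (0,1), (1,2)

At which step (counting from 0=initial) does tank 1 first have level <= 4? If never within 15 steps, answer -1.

Step 1: flows [1->0,2->1] -> levels [1 7 8]
Step 2: flows [1->0,2->1] -> levels [2 7 7]
Step 3: flows [1->0,1=2] -> levels [3 6 7]
Step 4: flows [1->0,2->1] -> levels [4 6 6]
Step 5: flows [1->0,1=2] -> levels [5 5 6]
Step 6: flows [0=1,2->1] -> levels [5 6 5]
Step 7: flows [1->0,1->2] -> levels [6 4 6]
Tank 1 first reaches <=4 at step 7

Answer: 7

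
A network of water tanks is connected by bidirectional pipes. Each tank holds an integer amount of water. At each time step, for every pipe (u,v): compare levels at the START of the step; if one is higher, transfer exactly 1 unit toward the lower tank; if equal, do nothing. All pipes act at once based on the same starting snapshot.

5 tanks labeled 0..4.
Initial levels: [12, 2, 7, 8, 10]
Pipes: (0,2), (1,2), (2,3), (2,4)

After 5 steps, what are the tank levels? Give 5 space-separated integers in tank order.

Step 1: flows [0->2,2->1,3->2,4->2] -> levels [11 3 9 7 9]
Step 2: flows [0->2,2->1,2->3,2=4] -> levels [10 4 8 8 9]
Step 3: flows [0->2,2->1,2=3,4->2] -> levels [9 5 9 8 8]
Step 4: flows [0=2,2->1,2->3,2->4] -> levels [9 6 6 9 9]
Step 5: flows [0->2,1=2,3->2,4->2] -> levels [8 6 9 8 8]

Answer: 8 6 9 8 8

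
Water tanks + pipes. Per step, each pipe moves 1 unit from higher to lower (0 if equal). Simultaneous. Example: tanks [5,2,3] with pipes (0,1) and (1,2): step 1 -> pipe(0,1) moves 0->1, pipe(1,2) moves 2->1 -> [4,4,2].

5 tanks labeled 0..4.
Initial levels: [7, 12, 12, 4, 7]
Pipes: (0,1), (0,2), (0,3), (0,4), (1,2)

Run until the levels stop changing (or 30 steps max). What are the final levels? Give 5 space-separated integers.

Answer: 7 9 9 8 9

Derivation:
Step 1: flows [1->0,2->0,0->3,0=4,1=2] -> levels [8 11 11 5 7]
Step 2: flows [1->0,2->0,0->3,0->4,1=2] -> levels [8 10 10 6 8]
Step 3: flows [1->0,2->0,0->3,0=4,1=2] -> levels [9 9 9 7 8]
Step 4: flows [0=1,0=2,0->3,0->4,1=2] -> levels [7 9 9 8 9]
Step 5: flows [1->0,2->0,3->0,4->0,1=2] -> levels [11 8 8 7 8]
Step 6: flows [0->1,0->2,0->3,0->4,1=2] -> levels [7 9 9 8 9]
  -> period-2 cycle: step 6 state = step 4 state; never stabilizes
  -> state at step 30: (30-4) mod 2 = 0, same as step 4 -> [7 9 9 8 9]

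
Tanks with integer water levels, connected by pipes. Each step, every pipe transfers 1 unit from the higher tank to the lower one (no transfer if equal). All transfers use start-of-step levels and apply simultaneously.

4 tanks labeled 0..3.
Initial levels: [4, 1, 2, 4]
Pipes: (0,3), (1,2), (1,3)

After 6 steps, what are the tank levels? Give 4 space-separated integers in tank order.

Step 1: flows [0=3,2->1,3->1] -> levels [4 3 1 3]
Step 2: flows [0->3,1->2,1=3] -> levels [3 2 2 4]
Step 3: flows [3->0,1=2,3->1] -> levels [4 3 2 2]
Step 4: flows [0->3,1->2,1->3] -> levels [3 1 3 4]
Step 5: flows [3->0,2->1,3->1] -> levels [4 3 2 2]
  -> period-2 cycle: step 5 state = step 3 state
  -> state at step 6: (6-3) mod 2 = 1, same as step 4 -> [3 1 3 4]

Answer: 3 1 3 4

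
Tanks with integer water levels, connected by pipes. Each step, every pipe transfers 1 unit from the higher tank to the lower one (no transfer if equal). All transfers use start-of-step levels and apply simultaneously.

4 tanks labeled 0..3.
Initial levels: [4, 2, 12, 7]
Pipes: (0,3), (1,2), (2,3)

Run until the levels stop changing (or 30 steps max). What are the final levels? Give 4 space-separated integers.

Step 1: flows [3->0,2->1,2->3] -> levels [5 3 10 7]
Step 2: flows [3->0,2->1,2->3] -> levels [6 4 8 7]
Step 3: flows [3->0,2->1,2->3] -> levels [7 5 6 7]
Step 4: flows [0=3,2->1,3->2] -> levels [7 6 6 6]
Step 5: flows [0->3,1=2,2=3] -> levels [6 6 6 7]
Step 6: flows [3->0,1=2,3->2] -> levels [7 6 7 5]
Step 7: flows [0->3,2->1,2->3] -> levels [6 7 5 7]
Step 8: flows [3->0,1->2,3->2] -> levels [7 6 7 5]
  -> period-2 cycle: step 8 state = step 6 state; never stabilizes
  -> state at step 30: (30-6) mod 2 = 0, same as step 6 -> [7 6 7 5]

Answer: 7 6 7 5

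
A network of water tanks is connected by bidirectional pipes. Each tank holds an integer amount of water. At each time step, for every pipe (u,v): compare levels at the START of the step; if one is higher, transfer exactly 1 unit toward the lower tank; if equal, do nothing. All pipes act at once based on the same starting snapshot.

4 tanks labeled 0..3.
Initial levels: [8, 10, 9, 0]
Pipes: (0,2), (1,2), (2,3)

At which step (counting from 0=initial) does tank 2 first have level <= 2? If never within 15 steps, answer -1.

Step 1: flows [2->0,1->2,2->3] -> levels [9 9 8 1]
Step 2: flows [0->2,1->2,2->3] -> levels [8 8 9 2]
Step 3: flows [2->0,2->1,2->3] -> levels [9 9 6 3]
Step 4: flows [0->2,1->2,2->3] -> levels [8 8 7 4]
Step 5: flows [0->2,1->2,2->3] -> levels [7 7 8 5]
Step 6: flows [2->0,2->1,2->3] -> levels [8 8 5 6]
Step 7: flows [0->2,1->2,3->2] -> levels [7 7 8 5]
  -> period-2 cycle (repeats step 5); tank 2 never drops to <=2
Tank 2 never reaches <=2 within 15 steps

Answer: -1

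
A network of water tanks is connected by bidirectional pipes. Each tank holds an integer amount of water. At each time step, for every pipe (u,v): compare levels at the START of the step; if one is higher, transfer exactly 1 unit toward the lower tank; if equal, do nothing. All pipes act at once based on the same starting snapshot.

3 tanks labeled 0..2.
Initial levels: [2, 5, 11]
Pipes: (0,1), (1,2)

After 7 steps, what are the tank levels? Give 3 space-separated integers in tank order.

Answer: 6 6 6

Derivation:
Step 1: flows [1->0,2->1] -> levels [3 5 10]
Step 2: flows [1->0,2->1] -> levels [4 5 9]
Step 3: flows [1->0,2->1] -> levels [5 5 8]
Step 4: flows [0=1,2->1] -> levels [5 6 7]
Step 5: flows [1->0,2->1] -> levels [6 6 6]
Step 6: flows [0=1,1=2] -> levels [6 6 6]
  -> stable; steps 7..7 unchanged -> [6 6 6]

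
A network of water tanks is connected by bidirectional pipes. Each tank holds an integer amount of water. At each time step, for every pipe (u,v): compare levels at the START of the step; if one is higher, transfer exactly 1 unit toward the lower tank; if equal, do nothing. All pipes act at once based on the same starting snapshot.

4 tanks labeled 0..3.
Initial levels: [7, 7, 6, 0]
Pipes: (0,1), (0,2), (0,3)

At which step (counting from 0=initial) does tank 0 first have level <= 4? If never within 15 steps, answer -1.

Step 1: flows [0=1,0->2,0->3] -> levels [5 7 7 1]
Step 2: flows [1->0,2->0,0->3] -> levels [6 6 6 2]
Step 3: flows [0=1,0=2,0->3] -> levels [5 6 6 3]
Step 4: flows [1->0,2->0,0->3] -> levels [6 5 5 4]
Step 5: flows [0->1,0->2,0->3] -> levels [3 6 6 5]
Tank 0 first reaches <=4 at step 5

Answer: 5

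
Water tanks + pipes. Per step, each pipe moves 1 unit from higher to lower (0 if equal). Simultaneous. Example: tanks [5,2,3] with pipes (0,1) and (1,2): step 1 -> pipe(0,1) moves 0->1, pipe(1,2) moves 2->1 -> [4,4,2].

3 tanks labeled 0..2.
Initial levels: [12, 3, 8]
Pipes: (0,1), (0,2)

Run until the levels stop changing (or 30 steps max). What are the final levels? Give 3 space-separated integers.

Answer: 9 7 7

Derivation:
Step 1: flows [0->1,0->2] -> levels [10 4 9]
Step 2: flows [0->1,0->2] -> levels [8 5 10]
Step 3: flows [0->1,2->0] -> levels [8 6 9]
Step 4: flows [0->1,2->0] -> levels [8 7 8]
Step 5: flows [0->1,0=2] -> levels [7 8 8]
Step 6: flows [1->0,2->0] -> levels [9 7 7]
Step 7: flows [0->1,0->2] -> levels [7 8 8]
  -> period-2 cycle: step 7 state = step 5 state; never stabilizes
  -> state at step 30: (30-5) mod 2 = 1, same as step 6 -> [9 7 7]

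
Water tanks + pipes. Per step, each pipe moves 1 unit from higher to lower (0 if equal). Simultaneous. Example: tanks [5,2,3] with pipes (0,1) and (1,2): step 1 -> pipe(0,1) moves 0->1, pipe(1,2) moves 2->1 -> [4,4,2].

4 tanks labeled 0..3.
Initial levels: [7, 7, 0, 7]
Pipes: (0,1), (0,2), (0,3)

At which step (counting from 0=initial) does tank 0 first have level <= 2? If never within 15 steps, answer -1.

Step 1: flows [0=1,0->2,0=3] -> levels [6 7 1 7]
Step 2: flows [1->0,0->2,3->0] -> levels [7 6 2 6]
Step 3: flows [0->1,0->2,0->3] -> levels [4 7 3 7]
Step 4: flows [1->0,0->2,3->0] -> levels [5 6 4 6]
Step 5: flows [1->0,0->2,3->0] -> levels [6 5 5 5]
Step 6: flows [0->1,0->2,0->3] -> levels [3 6 6 6]
Step 7: flows [1->0,2->0,3->0] -> levels [6 5 5 5]
  -> period-2 cycle (repeats step 5); tank 0 never drops to <=2
Tank 0 never reaches <=2 within 15 steps

Answer: -1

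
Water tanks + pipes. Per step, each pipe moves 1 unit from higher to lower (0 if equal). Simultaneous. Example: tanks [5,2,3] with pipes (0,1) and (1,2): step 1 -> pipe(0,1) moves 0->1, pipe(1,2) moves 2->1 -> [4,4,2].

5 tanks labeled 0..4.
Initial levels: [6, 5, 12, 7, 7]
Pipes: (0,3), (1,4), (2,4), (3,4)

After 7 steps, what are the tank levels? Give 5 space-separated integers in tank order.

Step 1: flows [3->0,4->1,2->4,3=4] -> levels [7 6 11 6 7]
Step 2: flows [0->3,4->1,2->4,4->3] -> levels [6 7 10 8 6]
Step 3: flows [3->0,1->4,2->4,3->4] -> levels [7 6 9 6 9]
Step 4: flows [0->3,4->1,2=4,4->3] -> levels [6 7 9 8 7]
Step 5: flows [3->0,1=4,2->4,3->4] -> levels [7 7 8 6 9]
Step 6: flows [0->3,4->1,4->2,4->3] -> levels [6 8 9 8 6]
Step 7: flows [3->0,1->4,2->4,3->4] -> levels [7 7 8 6 9]

Answer: 7 7 8 6 9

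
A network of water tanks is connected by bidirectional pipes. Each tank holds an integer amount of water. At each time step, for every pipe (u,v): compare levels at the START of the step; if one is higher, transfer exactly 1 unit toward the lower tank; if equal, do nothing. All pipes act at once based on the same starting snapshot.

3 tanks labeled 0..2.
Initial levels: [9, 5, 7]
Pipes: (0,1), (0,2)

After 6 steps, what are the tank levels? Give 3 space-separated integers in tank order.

Step 1: flows [0->1,0->2] -> levels [7 6 8]
Step 2: flows [0->1,2->0] -> levels [7 7 7]
Step 3: flows [0=1,0=2] -> levels [7 7 7]
  -> stable; steps 4..6 unchanged -> [7 7 7]

Answer: 7 7 7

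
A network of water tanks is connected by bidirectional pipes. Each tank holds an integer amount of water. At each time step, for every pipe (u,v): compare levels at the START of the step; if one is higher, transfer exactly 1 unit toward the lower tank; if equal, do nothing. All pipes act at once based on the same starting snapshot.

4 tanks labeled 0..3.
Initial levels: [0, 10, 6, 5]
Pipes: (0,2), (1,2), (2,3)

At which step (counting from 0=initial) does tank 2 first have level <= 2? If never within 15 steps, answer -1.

Step 1: flows [2->0,1->2,2->3] -> levels [1 9 5 6]
Step 2: flows [2->0,1->2,3->2] -> levels [2 8 6 5]
Step 3: flows [2->0,1->2,2->3] -> levels [3 7 5 6]
Step 4: flows [2->0,1->2,3->2] -> levels [4 6 6 5]
Step 5: flows [2->0,1=2,2->3] -> levels [5 6 4 6]
Step 6: flows [0->2,1->2,3->2] -> levels [4 5 7 5]
Step 7: flows [2->0,2->1,2->3] -> levels [5 6 4 6]
  -> period-2 cycle (repeats step 5); tank 2 never drops to <=2
Tank 2 never reaches <=2 within 15 steps

Answer: -1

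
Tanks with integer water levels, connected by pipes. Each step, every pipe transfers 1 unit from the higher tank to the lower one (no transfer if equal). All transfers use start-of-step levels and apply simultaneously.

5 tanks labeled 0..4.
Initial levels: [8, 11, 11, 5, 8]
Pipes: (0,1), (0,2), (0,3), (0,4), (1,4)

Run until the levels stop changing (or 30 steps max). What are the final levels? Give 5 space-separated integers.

Answer: 11 8 8 8 8

Derivation:
Step 1: flows [1->0,2->0,0->3,0=4,1->4] -> levels [9 9 10 6 9]
Step 2: flows [0=1,2->0,0->3,0=4,1=4] -> levels [9 9 9 7 9]
Step 3: flows [0=1,0=2,0->3,0=4,1=4] -> levels [8 9 9 8 9]
Step 4: flows [1->0,2->0,0=3,4->0,1=4] -> levels [11 8 8 8 8]
Step 5: flows [0->1,0->2,0->3,0->4,1=4] -> levels [7 9 9 9 9]
Step 6: flows [1->0,2->0,3->0,4->0,1=4] -> levels [11 8 8 8 8]
  -> period-2 cycle: step 6 state = step 4 state; never stabilizes
  -> state at step 30: (30-4) mod 2 = 0, same as step 4 -> [11 8 8 8 8]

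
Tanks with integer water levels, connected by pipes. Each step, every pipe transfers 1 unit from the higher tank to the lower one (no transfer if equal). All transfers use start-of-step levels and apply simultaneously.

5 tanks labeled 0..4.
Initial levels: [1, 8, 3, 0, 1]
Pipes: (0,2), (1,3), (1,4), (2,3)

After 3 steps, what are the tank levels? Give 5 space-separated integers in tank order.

Answer: 2 2 1 4 4

Derivation:
Step 1: flows [2->0,1->3,1->4,2->3] -> levels [2 6 1 2 2]
Step 2: flows [0->2,1->3,1->4,3->2] -> levels [1 4 3 2 3]
Step 3: flows [2->0,1->3,1->4,2->3] -> levels [2 2 1 4 4]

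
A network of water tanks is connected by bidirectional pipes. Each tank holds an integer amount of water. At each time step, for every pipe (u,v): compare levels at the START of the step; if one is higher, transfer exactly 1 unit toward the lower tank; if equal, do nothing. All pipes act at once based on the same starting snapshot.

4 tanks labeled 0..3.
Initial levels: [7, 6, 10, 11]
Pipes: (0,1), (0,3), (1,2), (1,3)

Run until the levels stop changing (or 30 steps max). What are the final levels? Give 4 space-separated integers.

Answer: 9 7 9 9

Derivation:
Step 1: flows [0->1,3->0,2->1,3->1] -> levels [7 9 9 9]
Step 2: flows [1->0,3->0,1=2,1=3] -> levels [9 8 9 8]
Step 3: flows [0->1,0->3,2->1,1=3] -> levels [7 10 8 9]
Step 4: flows [1->0,3->0,1->2,1->3] -> levels [9 7 9 9]
Step 5: flows [0->1,0=3,2->1,3->1] -> levels [8 10 8 8]
Step 6: flows [1->0,0=3,1->2,1->3] -> levels [9 7 9 9]
  -> period-2 cycle: step 6 state = step 4 state; never stabilizes
  -> state at step 30: (30-4) mod 2 = 0, same as step 4 -> [9 7 9 9]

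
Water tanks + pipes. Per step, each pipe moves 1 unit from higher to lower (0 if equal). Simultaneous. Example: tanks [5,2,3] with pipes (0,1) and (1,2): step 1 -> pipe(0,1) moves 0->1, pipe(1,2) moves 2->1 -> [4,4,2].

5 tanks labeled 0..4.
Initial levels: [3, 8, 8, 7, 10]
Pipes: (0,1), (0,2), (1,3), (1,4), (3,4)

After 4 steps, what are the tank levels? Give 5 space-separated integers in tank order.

Answer: 6 9 7 7 7

Derivation:
Step 1: flows [1->0,2->0,1->3,4->1,4->3] -> levels [5 7 7 9 8]
Step 2: flows [1->0,2->0,3->1,4->1,3->4] -> levels [7 8 6 7 8]
Step 3: flows [1->0,0->2,1->3,1=4,4->3] -> levels [7 6 7 9 7]
Step 4: flows [0->1,0=2,3->1,4->1,3->4] -> levels [6 9 7 7 7]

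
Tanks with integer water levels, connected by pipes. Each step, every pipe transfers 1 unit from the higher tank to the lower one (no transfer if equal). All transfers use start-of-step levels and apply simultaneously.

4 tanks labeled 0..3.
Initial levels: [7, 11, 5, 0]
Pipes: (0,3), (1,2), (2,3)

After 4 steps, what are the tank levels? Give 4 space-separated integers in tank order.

Step 1: flows [0->3,1->2,2->3] -> levels [6 10 5 2]
Step 2: flows [0->3,1->2,2->3] -> levels [5 9 5 4]
Step 3: flows [0->3,1->2,2->3] -> levels [4 8 5 6]
Step 4: flows [3->0,1->2,3->2] -> levels [5 7 7 4]

Answer: 5 7 7 4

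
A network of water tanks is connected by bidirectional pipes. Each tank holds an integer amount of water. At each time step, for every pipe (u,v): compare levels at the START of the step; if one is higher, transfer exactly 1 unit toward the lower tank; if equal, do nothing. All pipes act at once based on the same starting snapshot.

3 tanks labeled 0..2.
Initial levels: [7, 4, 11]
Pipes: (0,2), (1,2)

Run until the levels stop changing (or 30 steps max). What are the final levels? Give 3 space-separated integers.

Step 1: flows [2->0,2->1] -> levels [8 5 9]
Step 2: flows [2->0,2->1] -> levels [9 6 7]
Step 3: flows [0->2,2->1] -> levels [8 7 7]
Step 4: flows [0->2,1=2] -> levels [7 7 8]
Step 5: flows [2->0,2->1] -> levels [8 8 6]
Step 6: flows [0->2,1->2] -> levels [7 7 8]
  -> period-2 cycle: step 6 state = step 4 state; never stabilizes
  -> state at step 30: (30-4) mod 2 = 0, same as step 4 -> [7 7 8]

Answer: 7 7 8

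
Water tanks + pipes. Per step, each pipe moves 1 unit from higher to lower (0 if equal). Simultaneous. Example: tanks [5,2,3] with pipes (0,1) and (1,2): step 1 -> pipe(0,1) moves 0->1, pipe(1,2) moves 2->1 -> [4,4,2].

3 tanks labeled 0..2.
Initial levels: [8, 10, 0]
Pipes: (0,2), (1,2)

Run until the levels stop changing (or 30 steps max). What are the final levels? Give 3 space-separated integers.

Step 1: flows [0->2,1->2] -> levels [7 9 2]
Step 2: flows [0->2,1->2] -> levels [6 8 4]
Step 3: flows [0->2,1->2] -> levels [5 7 6]
Step 4: flows [2->0,1->2] -> levels [6 6 6]
Step 5: flows [0=2,1=2] -> levels [6 6 6]
  -> stable (no change)

Answer: 6 6 6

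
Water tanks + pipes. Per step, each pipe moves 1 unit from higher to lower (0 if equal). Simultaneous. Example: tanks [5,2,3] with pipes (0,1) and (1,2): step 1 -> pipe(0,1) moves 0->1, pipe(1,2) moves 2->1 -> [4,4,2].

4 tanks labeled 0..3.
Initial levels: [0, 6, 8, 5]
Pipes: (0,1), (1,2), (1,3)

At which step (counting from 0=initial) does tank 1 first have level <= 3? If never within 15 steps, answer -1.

Step 1: flows [1->0,2->1,1->3] -> levels [1 5 7 6]
Step 2: flows [1->0,2->1,3->1] -> levels [2 6 6 5]
Step 3: flows [1->0,1=2,1->3] -> levels [3 4 6 6]
Step 4: flows [1->0,2->1,3->1] -> levels [4 5 5 5]
Step 5: flows [1->0,1=2,1=3] -> levels [5 4 5 5]
Step 6: flows [0->1,2->1,3->1] -> levels [4 7 4 4]
Step 7: flows [1->0,1->2,1->3] -> levels [5 4 5 5]
  -> period-2 cycle (repeats step 5); tank 1 never drops to <=3
Tank 1 never reaches <=3 within 15 steps

Answer: -1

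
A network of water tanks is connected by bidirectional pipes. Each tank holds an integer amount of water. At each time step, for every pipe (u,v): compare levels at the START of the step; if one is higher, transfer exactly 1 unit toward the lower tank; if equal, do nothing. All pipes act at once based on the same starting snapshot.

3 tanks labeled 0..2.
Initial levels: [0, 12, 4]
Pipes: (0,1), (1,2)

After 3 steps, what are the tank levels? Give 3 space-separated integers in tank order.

Step 1: flows [1->0,1->2] -> levels [1 10 5]
Step 2: flows [1->0,1->2] -> levels [2 8 6]
Step 3: flows [1->0,1->2] -> levels [3 6 7]

Answer: 3 6 7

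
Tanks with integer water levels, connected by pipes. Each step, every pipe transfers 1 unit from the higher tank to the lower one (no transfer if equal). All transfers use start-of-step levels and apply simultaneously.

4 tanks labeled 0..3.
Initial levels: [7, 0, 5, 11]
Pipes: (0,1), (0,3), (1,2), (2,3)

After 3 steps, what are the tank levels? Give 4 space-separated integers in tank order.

Step 1: flows [0->1,3->0,2->1,3->2] -> levels [7 2 5 9]
Step 2: flows [0->1,3->0,2->1,3->2] -> levels [7 4 5 7]
Step 3: flows [0->1,0=3,2->1,3->2] -> levels [6 6 5 6]

Answer: 6 6 5 6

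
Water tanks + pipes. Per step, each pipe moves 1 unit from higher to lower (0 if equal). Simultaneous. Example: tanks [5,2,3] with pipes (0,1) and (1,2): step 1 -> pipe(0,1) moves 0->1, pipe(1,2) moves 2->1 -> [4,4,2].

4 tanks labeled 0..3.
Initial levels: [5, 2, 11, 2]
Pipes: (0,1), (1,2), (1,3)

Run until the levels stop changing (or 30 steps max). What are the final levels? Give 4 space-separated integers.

Answer: 4 7 5 4

Derivation:
Step 1: flows [0->1,2->1,1=3] -> levels [4 4 10 2]
Step 2: flows [0=1,2->1,1->3] -> levels [4 4 9 3]
Step 3: flows [0=1,2->1,1->3] -> levels [4 4 8 4]
Step 4: flows [0=1,2->1,1=3] -> levels [4 5 7 4]
Step 5: flows [1->0,2->1,1->3] -> levels [5 4 6 5]
Step 6: flows [0->1,2->1,3->1] -> levels [4 7 5 4]
Step 7: flows [1->0,1->2,1->3] -> levels [5 4 6 5]
  -> period-2 cycle: step 7 state = step 5 state; never stabilizes
  -> state at step 30: (30-5) mod 2 = 1, same as step 6 -> [4 7 5 4]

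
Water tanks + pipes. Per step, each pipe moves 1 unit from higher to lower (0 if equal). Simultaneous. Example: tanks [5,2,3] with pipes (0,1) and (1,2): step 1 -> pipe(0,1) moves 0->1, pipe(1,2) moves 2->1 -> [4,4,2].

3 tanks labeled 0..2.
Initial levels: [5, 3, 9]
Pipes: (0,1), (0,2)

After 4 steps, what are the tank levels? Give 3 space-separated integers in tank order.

Step 1: flows [0->1,2->0] -> levels [5 4 8]
Step 2: flows [0->1,2->0] -> levels [5 5 7]
Step 3: flows [0=1,2->0] -> levels [6 5 6]
Step 4: flows [0->1,0=2] -> levels [5 6 6]

Answer: 5 6 6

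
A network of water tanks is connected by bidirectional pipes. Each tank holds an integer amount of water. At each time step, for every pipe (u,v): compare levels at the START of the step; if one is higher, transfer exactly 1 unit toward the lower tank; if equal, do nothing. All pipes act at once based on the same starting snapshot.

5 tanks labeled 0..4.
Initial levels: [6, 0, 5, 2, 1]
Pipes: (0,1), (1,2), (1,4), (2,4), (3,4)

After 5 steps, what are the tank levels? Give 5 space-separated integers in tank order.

Answer: 3 3 4 3 1

Derivation:
Step 1: flows [0->1,2->1,4->1,2->4,3->4] -> levels [5 3 3 1 2]
Step 2: flows [0->1,1=2,1->4,2->4,4->3] -> levels [4 3 2 2 3]
Step 3: flows [0->1,1->2,1=4,4->2,4->3] -> levels [3 3 4 3 1]
Step 4: flows [0=1,2->1,1->4,2->4,3->4] -> levels [3 3 2 2 4]
Step 5: flows [0=1,1->2,4->1,4->2,4->3] -> levels [3 3 4 3 1]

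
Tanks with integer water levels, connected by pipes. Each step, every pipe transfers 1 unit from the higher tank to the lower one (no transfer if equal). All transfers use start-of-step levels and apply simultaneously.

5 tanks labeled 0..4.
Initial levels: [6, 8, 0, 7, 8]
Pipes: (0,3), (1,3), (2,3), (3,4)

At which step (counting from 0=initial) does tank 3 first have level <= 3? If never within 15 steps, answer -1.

Step 1: flows [3->0,1->3,3->2,4->3] -> levels [7 7 1 7 7]
Step 2: flows [0=3,1=3,3->2,3=4] -> levels [7 7 2 6 7]
Step 3: flows [0->3,1->3,3->2,4->3] -> levels [6 6 3 8 6]
Step 4: flows [3->0,3->1,3->2,3->4] -> levels [7 7 4 4 7]
Step 5: flows [0->3,1->3,2=3,4->3] -> levels [6 6 4 7 6]
Step 6: flows [3->0,3->1,3->2,3->4] -> levels [7 7 5 3 7]
Tank 3 first reaches <=3 at step 6

Answer: 6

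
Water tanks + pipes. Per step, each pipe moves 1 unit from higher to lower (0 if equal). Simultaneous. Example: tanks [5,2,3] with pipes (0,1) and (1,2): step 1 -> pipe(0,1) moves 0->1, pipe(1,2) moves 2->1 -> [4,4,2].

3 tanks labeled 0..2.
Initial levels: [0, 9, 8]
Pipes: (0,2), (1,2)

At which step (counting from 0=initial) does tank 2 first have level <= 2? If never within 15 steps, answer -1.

Step 1: flows [2->0,1->2] -> levels [1 8 8]
Step 2: flows [2->0,1=2] -> levels [2 8 7]
Step 3: flows [2->0,1->2] -> levels [3 7 7]
Step 4: flows [2->0,1=2] -> levels [4 7 6]
Step 5: flows [2->0,1->2] -> levels [5 6 6]
Step 6: flows [2->0,1=2] -> levels [6 6 5]
Step 7: flows [0->2,1->2] -> levels [5 5 7]
Step 8: flows [2->0,2->1] -> levels [6 6 5]
  -> period-2 cycle (repeats step 6); tank 2 never drops to <=2
Tank 2 never reaches <=2 within 15 steps

Answer: -1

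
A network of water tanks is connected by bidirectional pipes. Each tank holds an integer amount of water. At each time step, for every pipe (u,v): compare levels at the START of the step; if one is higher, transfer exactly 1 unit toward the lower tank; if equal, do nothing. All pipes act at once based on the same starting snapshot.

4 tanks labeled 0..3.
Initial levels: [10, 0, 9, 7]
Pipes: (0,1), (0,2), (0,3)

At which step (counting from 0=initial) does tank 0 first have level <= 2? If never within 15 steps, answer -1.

Answer: -1

Derivation:
Step 1: flows [0->1,0->2,0->3] -> levels [7 1 10 8]
Step 2: flows [0->1,2->0,3->0] -> levels [8 2 9 7]
Step 3: flows [0->1,2->0,0->3] -> levels [7 3 8 8]
Step 4: flows [0->1,2->0,3->0] -> levels [8 4 7 7]
Step 5: flows [0->1,0->2,0->3] -> levels [5 5 8 8]
Step 6: flows [0=1,2->0,3->0] -> levels [7 5 7 7]
Step 7: flows [0->1,0=2,0=3] -> levels [6 6 7 7]
Step 8: flows [0=1,2->0,3->0] -> levels [8 6 6 6]
Step 9: flows [0->1,0->2,0->3] -> levels [5 7 7 7]
Step 10: flows [1->0,2->0,3->0] -> levels [8 6 6 6]
  -> period-2 cycle (repeats step 8); tank 0 never drops to <=2
Tank 0 never reaches <=2 within 15 steps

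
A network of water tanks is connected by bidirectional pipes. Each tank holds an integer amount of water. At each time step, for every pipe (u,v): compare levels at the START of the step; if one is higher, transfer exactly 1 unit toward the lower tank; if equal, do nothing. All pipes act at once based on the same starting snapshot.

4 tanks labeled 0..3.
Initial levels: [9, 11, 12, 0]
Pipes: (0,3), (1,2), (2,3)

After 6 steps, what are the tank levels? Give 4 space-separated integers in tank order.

Answer: 7 9 8 8

Derivation:
Step 1: flows [0->3,2->1,2->3] -> levels [8 12 10 2]
Step 2: flows [0->3,1->2,2->3] -> levels [7 11 10 4]
Step 3: flows [0->3,1->2,2->3] -> levels [6 10 10 6]
Step 4: flows [0=3,1=2,2->3] -> levels [6 10 9 7]
Step 5: flows [3->0,1->2,2->3] -> levels [7 9 9 7]
Step 6: flows [0=3,1=2,2->3] -> levels [7 9 8 8]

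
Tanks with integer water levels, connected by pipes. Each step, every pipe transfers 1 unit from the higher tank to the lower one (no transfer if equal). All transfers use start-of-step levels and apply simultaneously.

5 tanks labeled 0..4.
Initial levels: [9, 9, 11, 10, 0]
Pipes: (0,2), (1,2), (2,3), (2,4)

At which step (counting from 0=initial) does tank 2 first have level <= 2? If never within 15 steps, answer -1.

Answer: -1

Derivation:
Step 1: flows [2->0,2->1,2->3,2->4] -> levels [10 10 7 11 1]
Step 2: flows [0->2,1->2,3->2,2->4] -> levels [9 9 9 10 2]
Step 3: flows [0=2,1=2,3->2,2->4] -> levels [9 9 9 9 3]
Step 4: flows [0=2,1=2,2=3,2->4] -> levels [9 9 8 9 4]
Step 5: flows [0->2,1->2,3->2,2->4] -> levels [8 8 10 8 5]
Step 6: flows [2->0,2->1,2->3,2->4] -> levels [9 9 6 9 6]
Step 7: flows [0->2,1->2,3->2,2=4] -> levels [8 8 9 8 6]
Step 8: flows [2->0,2->1,2->3,2->4] -> levels [9 9 5 9 7]
Step 9: flows [0->2,1->2,3->2,4->2] -> levels [8 8 9 8 6]
  -> period-2 cycle (repeats step 7); tank 2 never drops to <=2
Tank 2 never reaches <=2 within 15 steps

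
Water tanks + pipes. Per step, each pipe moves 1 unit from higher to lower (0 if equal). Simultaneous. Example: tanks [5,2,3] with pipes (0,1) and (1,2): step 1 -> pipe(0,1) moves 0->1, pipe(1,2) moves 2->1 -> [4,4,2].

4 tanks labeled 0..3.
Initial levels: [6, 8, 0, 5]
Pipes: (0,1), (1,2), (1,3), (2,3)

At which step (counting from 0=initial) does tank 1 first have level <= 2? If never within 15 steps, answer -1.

Step 1: flows [1->0,1->2,1->3,3->2] -> levels [7 5 2 5]
Step 2: flows [0->1,1->2,1=3,3->2] -> levels [6 5 4 4]
Step 3: flows [0->1,1->2,1->3,2=3] -> levels [5 4 5 5]
Step 4: flows [0->1,2->1,3->1,2=3] -> levels [4 7 4 4]
Step 5: flows [1->0,1->2,1->3,2=3] -> levels [5 4 5 5]
  -> period-2 cycle (repeats step 3); tank 1 never drops to <=2
Tank 1 never reaches <=2 within 15 steps

Answer: -1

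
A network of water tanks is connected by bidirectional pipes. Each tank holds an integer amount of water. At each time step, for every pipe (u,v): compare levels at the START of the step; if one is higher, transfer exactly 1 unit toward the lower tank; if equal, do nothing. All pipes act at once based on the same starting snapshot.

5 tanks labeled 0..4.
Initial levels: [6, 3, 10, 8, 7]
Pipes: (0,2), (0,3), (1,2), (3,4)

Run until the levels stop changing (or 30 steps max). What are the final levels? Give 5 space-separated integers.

Answer: 6 6 7 8 7

Derivation:
Step 1: flows [2->0,3->0,2->1,3->4] -> levels [8 4 8 6 8]
Step 2: flows [0=2,0->3,2->1,4->3] -> levels [7 5 7 8 7]
Step 3: flows [0=2,3->0,2->1,3->4] -> levels [8 6 6 6 8]
Step 4: flows [0->2,0->3,1=2,4->3] -> levels [6 6 7 8 7]
Step 5: flows [2->0,3->0,2->1,3->4] -> levels [8 7 5 6 8]
Step 6: flows [0->2,0->3,1->2,4->3] -> levels [6 6 7 8 7]
  -> period-2 cycle: step 6 state = step 4 state; never stabilizes
  -> state at step 30: (30-4) mod 2 = 0, same as step 4 -> [6 6 7 8 7]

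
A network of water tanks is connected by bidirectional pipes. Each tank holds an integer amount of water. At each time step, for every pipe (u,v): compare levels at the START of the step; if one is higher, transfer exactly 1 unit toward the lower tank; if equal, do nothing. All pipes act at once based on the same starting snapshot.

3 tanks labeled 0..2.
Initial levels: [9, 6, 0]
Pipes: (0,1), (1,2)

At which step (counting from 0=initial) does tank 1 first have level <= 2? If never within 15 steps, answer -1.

Step 1: flows [0->1,1->2] -> levels [8 6 1]
Step 2: flows [0->1,1->2] -> levels [7 6 2]
Step 3: flows [0->1,1->2] -> levels [6 6 3]
Step 4: flows [0=1,1->2] -> levels [6 5 4]
Step 5: flows [0->1,1->2] -> levels [5 5 5]
Step 6: flows [0=1,1=2] -> levels [5 5 5]
  -> stable; tank 1 stays at 5 > 2
Tank 1 never reaches <=2 within 15 steps

Answer: -1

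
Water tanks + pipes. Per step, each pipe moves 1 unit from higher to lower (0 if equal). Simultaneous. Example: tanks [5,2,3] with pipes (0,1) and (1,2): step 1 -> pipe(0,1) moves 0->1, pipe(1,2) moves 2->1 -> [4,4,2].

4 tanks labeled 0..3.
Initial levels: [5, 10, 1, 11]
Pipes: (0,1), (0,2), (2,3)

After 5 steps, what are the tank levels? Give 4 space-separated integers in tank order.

Step 1: flows [1->0,0->2,3->2] -> levels [5 9 3 10]
Step 2: flows [1->0,0->2,3->2] -> levels [5 8 5 9]
Step 3: flows [1->0,0=2,3->2] -> levels [6 7 6 8]
Step 4: flows [1->0,0=2,3->2] -> levels [7 6 7 7]
Step 5: flows [0->1,0=2,2=3] -> levels [6 7 7 7]

Answer: 6 7 7 7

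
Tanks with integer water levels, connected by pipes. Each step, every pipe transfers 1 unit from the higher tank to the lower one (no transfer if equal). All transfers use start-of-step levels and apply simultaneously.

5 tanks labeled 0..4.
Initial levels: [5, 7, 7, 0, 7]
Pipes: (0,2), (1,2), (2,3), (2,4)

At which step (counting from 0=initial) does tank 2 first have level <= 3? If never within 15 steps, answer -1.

Step 1: flows [2->0,1=2,2->3,2=4] -> levels [6 7 5 1 7]
Step 2: flows [0->2,1->2,2->3,4->2] -> levels [5 6 7 2 6]
Step 3: flows [2->0,2->1,2->3,2->4] -> levels [6 7 3 3 7]
Tank 2 first reaches <=3 at step 3

Answer: 3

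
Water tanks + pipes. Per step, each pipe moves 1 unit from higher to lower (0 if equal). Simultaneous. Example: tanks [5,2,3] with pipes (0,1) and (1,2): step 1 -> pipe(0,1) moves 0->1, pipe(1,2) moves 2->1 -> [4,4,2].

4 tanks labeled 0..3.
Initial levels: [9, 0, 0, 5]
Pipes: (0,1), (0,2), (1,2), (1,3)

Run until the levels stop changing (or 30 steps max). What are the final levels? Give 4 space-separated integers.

Step 1: flows [0->1,0->2,1=2,3->1] -> levels [7 2 1 4]
Step 2: flows [0->1,0->2,1->2,3->1] -> levels [5 3 3 3]
Step 3: flows [0->1,0->2,1=2,1=3] -> levels [3 4 4 3]
Step 4: flows [1->0,2->0,1=2,1->3] -> levels [5 2 3 4]
Step 5: flows [0->1,0->2,2->1,3->1] -> levels [3 5 3 3]
Step 6: flows [1->0,0=2,1->2,1->3] -> levels [4 2 4 4]
Step 7: flows [0->1,0=2,2->1,3->1] -> levels [3 5 3 3]
  -> period-2 cycle: step 7 state = step 5 state; never stabilizes
  -> state at step 30: (30-5) mod 2 = 1, same as step 6 -> [4 2 4 4]

Answer: 4 2 4 4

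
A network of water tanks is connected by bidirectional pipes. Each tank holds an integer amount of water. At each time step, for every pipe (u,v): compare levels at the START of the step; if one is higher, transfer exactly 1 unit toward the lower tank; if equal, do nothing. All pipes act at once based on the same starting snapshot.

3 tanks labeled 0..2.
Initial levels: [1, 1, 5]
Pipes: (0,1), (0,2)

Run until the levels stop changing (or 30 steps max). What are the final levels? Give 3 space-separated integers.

Step 1: flows [0=1,2->0] -> levels [2 1 4]
Step 2: flows [0->1,2->0] -> levels [2 2 3]
Step 3: flows [0=1,2->0] -> levels [3 2 2]
Step 4: flows [0->1,0->2] -> levels [1 3 3]
Step 5: flows [1->0,2->0] -> levels [3 2 2]
  -> period-2 cycle: step 5 state = step 3 state; never stabilizes
  -> state at step 30: (30-3) mod 2 = 1, same as step 4 -> [1 3 3]

Answer: 1 3 3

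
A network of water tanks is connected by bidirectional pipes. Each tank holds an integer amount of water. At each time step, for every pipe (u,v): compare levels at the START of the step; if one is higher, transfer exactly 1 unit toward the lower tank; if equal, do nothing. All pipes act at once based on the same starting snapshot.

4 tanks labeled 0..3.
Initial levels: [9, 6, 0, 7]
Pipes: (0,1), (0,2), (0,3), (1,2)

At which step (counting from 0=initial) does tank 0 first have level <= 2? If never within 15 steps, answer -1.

Step 1: flows [0->1,0->2,0->3,1->2] -> levels [6 6 2 8]
Step 2: flows [0=1,0->2,3->0,1->2] -> levels [6 5 4 7]
Step 3: flows [0->1,0->2,3->0,1->2] -> levels [5 5 6 6]
Step 4: flows [0=1,2->0,3->0,2->1] -> levels [7 6 4 5]
Step 5: flows [0->1,0->2,0->3,1->2] -> levels [4 6 6 6]
Step 6: flows [1->0,2->0,3->0,1=2] -> levels [7 5 5 5]
Step 7: flows [0->1,0->2,0->3,1=2] -> levels [4 6 6 6]
  -> period-2 cycle (repeats step 5); tank 0 never drops to <=2
Tank 0 never reaches <=2 within 15 steps

Answer: -1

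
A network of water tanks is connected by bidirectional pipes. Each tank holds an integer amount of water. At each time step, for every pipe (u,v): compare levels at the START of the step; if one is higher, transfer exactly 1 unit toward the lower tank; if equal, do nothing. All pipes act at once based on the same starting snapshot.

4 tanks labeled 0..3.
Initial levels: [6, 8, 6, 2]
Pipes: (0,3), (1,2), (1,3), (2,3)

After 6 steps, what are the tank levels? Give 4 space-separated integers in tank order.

Step 1: flows [0->3,1->2,1->3,2->3] -> levels [5 6 6 5]
Step 2: flows [0=3,1=2,1->3,2->3] -> levels [5 5 5 7]
Step 3: flows [3->0,1=2,3->1,3->2] -> levels [6 6 6 4]
Step 4: flows [0->3,1=2,1->3,2->3] -> levels [5 5 5 7]
  -> period-2 cycle: step 4 state = step 2 state
  -> state at step 6: (6-2) mod 2 = 0, same as step 2 -> [5 5 5 7]

Answer: 5 5 5 7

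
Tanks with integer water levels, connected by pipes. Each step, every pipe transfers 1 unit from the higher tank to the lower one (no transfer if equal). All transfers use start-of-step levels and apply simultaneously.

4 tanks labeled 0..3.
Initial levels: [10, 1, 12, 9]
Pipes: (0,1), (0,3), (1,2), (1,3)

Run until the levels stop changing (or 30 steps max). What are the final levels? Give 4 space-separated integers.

Answer: 8 7 9 8

Derivation:
Step 1: flows [0->1,0->3,2->1,3->1] -> levels [8 4 11 9]
Step 2: flows [0->1,3->0,2->1,3->1] -> levels [8 7 10 7]
Step 3: flows [0->1,0->3,2->1,1=3] -> levels [6 9 9 8]
Step 4: flows [1->0,3->0,1=2,1->3] -> levels [8 7 9 8]
Step 5: flows [0->1,0=3,2->1,3->1] -> levels [7 10 8 7]
Step 6: flows [1->0,0=3,1->2,1->3] -> levels [8 7 9 8]
  -> period-2 cycle: step 6 state = step 4 state; never stabilizes
  -> state at step 30: (30-4) mod 2 = 0, same as step 4 -> [8 7 9 8]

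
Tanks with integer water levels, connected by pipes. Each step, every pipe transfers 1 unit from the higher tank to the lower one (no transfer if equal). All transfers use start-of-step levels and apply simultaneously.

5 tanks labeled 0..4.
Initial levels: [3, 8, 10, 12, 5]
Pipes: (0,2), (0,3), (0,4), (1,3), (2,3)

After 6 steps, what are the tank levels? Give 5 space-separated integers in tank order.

Step 1: flows [2->0,3->0,4->0,3->1,3->2] -> levels [6 9 10 9 4]
Step 2: flows [2->0,3->0,0->4,1=3,2->3] -> levels [7 9 8 9 5]
Step 3: flows [2->0,3->0,0->4,1=3,3->2] -> levels [8 9 8 7 6]
Step 4: flows [0=2,0->3,0->4,1->3,2->3] -> levels [6 8 7 10 7]
Step 5: flows [2->0,3->0,4->0,3->1,3->2] -> levels [9 9 7 7 6]
Step 6: flows [0->2,0->3,0->4,1->3,2=3] -> levels [6 8 8 9 7]

Answer: 6 8 8 9 7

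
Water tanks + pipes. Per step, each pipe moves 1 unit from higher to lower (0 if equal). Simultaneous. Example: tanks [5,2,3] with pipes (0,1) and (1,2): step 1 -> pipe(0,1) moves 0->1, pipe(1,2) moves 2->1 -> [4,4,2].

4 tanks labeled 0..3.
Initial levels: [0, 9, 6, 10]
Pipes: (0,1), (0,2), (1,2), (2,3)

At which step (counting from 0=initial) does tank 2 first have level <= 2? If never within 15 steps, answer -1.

Step 1: flows [1->0,2->0,1->2,3->2] -> levels [2 7 7 9]
Step 2: flows [1->0,2->0,1=2,3->2] -> levels [4 6 7 8]
Step 3: flows [1->0,2->0,2->1,3->2] -> levels [6 6 6 7]
Step 4: flows [0=1,0=2,1=2,3->2] -> levels [6 6 7 6]
Step 5: flows [0=1,2->0,2->1,2->3] -> levels [7 7 4 7]
Step 6: flows [0=1,0->2,1->2,3->2] -> levels [6 6 7 6]
  -> period-2 cycle (repeats step 4); tank 2 never drops to <=2
Tank 2 never reaches <=2 within 15 steps

Answer: -1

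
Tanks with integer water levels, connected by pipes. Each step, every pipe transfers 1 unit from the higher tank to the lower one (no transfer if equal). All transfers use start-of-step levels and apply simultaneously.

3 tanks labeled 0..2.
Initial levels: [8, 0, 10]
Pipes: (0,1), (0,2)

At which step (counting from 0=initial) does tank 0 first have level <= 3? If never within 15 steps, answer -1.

Step 1: flows [0->1,2->0] -> levels [8 1 9]
Step 2: flows [0->1,2->0] -> levels [8 2 8]
Step 3: flows [0->1,0=2] -> levels [7 3 8]
Step 4: flows [0->1,2->0] -> levels [7 4 7]
Step 5: flows [0->1,0=2] -> levels [6 5 7]
Step 6: flows [0->1,2->0] -> levels [6 6 6]
Step 7: flows [0=1,0=2] -> levels [6 6 6]
  -> stable; tank 0 stays at 6 > 3
Tank 0 never reaches <=3 within 15 steps

Answer: -1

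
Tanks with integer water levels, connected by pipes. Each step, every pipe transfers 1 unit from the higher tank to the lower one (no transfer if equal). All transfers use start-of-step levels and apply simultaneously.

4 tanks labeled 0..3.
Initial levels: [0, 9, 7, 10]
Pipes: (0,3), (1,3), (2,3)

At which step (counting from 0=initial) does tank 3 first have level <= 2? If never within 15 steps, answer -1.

Step 1: flows [3->0,3->1,3->2] -> levels [1 10 8 7]
Step 2: flows [3->0,1->3,2->3] -> levels [2 9 7 8]
Step 3: flows [3->0,1->3,3->2] -> levels [3 8 8 7]
Step 4: flows [3->0,1->3,2->3] -> levels [4 7 7 8]
Step 5: flows [3->0,3->1,3->2] -> levels [5 8 8 5]
Step 6: flows [0=3,1->3,2->3] -> levels [5 7 7 7]
Step 7: flows [3->0,1=3,2=3] -> levels [6 7 7 6]
Step 8: flows [0=3,1->3,2->3] -> levels [6 6 6 8]
Step 9: flows [3->0,3->1,3->2] -> levels [7 7 7 5]
Step 10: flows [0->3,1->3,2->3] -> levels [6 6 6 8]
  -> period-2 cycle (repeats step 8); tank 3 never drops to <=2
Tank 3 never reaches <=2 within 15 steps

Answer: -1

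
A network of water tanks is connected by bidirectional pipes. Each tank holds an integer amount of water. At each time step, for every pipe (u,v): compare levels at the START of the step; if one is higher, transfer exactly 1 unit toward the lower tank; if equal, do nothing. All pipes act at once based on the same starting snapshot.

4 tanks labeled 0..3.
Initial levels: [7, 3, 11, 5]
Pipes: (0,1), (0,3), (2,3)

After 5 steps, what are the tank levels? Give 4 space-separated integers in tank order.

Answer: 7 6 7 6

Derivation:
Step 1: flows [0->1,0->3,2->3] -> levels [5 4 10 7]
Step 2: flows [0->1,3->0,2->3] -> levels [5 5 9 7]
Step 3: flows [0=1,3->0,2->3] -> levels [6 5 8 7]
Step 4: flows [0->1,3->0,2->3] -> levels [6 6 7 7]
Step 5: flows [0=1,3->0,2=3] -> levels [7 6 7 6]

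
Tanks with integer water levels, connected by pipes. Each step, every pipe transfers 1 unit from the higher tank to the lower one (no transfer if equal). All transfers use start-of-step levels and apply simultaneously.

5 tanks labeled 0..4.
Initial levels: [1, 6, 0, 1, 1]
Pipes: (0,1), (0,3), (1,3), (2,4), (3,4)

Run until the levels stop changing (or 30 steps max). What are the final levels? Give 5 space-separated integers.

Answer: 3 2 1 1 2

Derivation:
Step 1: flows [1->0,0=3,1->3,4->2,3=4] -> levels [2 4 1 2 0]
Step 2: flows [1->0,0=3,1->3,2->4,3->4] -> levels [3 2 0 2 2]
Step 3: flows [0->1,0->3,1=3,4->2,3=4] -> levels [1 3 1 3 1]
Step 4: flows [1->0,3->0,1=3,2=4,3->4] -> levels [3 2 1 1 2]
Step 5: flows [0->1,0->3,1->3,4->2,4->3] -> levels [1 2 2 4 0]
Step 6: flows [1->0,3->0,3->1,2->4,3->4] -> levels [3 2 1 1 2]
  -> period-2 cycle: step 6 state = step 4 state; never stabilizes
  -> state at step 30: (30-4) mod 2 = 0, same as step 4 -> [3 2 1 1 2]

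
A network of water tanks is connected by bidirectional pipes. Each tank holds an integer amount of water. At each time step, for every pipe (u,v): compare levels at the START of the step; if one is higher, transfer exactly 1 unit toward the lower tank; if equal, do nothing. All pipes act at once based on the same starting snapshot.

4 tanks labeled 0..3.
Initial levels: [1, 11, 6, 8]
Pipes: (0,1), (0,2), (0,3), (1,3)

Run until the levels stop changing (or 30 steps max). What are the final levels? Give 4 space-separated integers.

Answer: 5 7 7 7

Derivation:
Step 1: flows [1->0,2->0,3->0,1->3] -> levels [4 9 5 8]
Step 2: flows [1->0,2->0,3->0,1->3] -> levels [7 7 4 8]
Step 3: flows [0=1,0->2,3->0,3->1] -> levels [7 8 5 6]
Step 4: flows [1->0,0->2,0->3,1->3] -> levels [6 6 6 8]
Step 5: flows [0=1,0=2,3->0,3->1] -> levels [7 7 6 6]
Step 6: flows [0=1,0->2,0->3,1->3] -> levels [5 6 7 8]
Step 7: flows [1->0,2->0,3->0,3->1] -> levels [8 6 6 6]
Step 8: flows [0->1,0->2,0->3,1=3] -> levels [5 7 7 7]
Step 9: flows [1->0,2->0,3->0,1=3] -> levels [8 6 6 6]
  -> period-2 cycle: step 9 state = step 7 state; never stabilizes
  -> state at step 30: (30-7) mod 2 = 1, same as step 8 -> [5 7 7 7]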